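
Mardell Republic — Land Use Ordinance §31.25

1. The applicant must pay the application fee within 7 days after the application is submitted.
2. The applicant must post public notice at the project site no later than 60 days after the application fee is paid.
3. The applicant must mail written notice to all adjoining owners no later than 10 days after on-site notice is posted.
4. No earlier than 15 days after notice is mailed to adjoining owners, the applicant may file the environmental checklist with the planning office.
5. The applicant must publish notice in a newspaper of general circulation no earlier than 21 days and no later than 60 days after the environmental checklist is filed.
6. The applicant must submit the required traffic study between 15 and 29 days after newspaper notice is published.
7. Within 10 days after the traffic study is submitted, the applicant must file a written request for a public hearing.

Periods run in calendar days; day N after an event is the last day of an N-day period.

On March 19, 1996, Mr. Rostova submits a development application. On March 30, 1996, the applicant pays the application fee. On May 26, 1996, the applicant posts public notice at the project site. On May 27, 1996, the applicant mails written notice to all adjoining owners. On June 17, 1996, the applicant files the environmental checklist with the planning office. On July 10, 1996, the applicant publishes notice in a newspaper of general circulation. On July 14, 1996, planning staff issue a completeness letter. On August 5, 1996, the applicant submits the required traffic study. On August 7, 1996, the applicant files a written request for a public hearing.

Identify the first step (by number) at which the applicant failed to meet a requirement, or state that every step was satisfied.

(1) due by March 19, 1996 + 7 days = March 26, 1996; March 30, 1996 misses that deadline by 4 days.

Step 1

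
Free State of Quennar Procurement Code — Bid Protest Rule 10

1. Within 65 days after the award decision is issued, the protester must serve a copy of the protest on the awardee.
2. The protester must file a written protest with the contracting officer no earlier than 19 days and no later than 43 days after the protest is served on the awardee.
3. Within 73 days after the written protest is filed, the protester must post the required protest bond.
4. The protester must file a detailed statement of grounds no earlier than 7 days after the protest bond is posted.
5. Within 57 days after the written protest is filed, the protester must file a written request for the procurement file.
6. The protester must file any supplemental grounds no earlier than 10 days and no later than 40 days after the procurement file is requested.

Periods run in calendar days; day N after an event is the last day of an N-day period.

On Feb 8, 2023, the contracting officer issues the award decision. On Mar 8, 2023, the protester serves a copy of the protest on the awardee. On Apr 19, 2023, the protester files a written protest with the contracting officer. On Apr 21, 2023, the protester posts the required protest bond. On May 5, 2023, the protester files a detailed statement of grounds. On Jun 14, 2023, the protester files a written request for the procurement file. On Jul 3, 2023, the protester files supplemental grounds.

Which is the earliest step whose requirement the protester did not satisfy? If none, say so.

Step 1 — counting 65 days from Feb 8, 2023 (when the award decision is issued) gives a deadline of Apr 14, 2023; done Mar 8, 2023 — timely.
Step 2 — 19 and 43 days from Mar 8, 2023 (when the protest is served on the awardee) are Mar 27, 2023 and Apr 20, 2023 respectively; done Apr 19, 2023 — within the window.
Step 3 — counting 73 days from Apr 19, 2023 (when the written protest is filed) gives a deadline of Jul 1, 2023; Apr 21, 2023 is within that limit.
Step 4 — must wait 7 days from Apr 21, 2023 (when the protest bond is posted), so not before Apr 28, 2023; done May 5, 2023 — permitted.
Step 5 — counting 57 days from Apr 19, 2023 (when the written protest is filed) gives a deadline of Jun 15, 2023; done Jun 14, 2023 — timely.
Step 6 — 10 and 40 days from Jun 14, 2023 (when the procurement file is requested) are Jun 24, 2023 and Jul 24, 2023 respectively; Jul 3, 2023 falls inside that range.

None — every step was satisfied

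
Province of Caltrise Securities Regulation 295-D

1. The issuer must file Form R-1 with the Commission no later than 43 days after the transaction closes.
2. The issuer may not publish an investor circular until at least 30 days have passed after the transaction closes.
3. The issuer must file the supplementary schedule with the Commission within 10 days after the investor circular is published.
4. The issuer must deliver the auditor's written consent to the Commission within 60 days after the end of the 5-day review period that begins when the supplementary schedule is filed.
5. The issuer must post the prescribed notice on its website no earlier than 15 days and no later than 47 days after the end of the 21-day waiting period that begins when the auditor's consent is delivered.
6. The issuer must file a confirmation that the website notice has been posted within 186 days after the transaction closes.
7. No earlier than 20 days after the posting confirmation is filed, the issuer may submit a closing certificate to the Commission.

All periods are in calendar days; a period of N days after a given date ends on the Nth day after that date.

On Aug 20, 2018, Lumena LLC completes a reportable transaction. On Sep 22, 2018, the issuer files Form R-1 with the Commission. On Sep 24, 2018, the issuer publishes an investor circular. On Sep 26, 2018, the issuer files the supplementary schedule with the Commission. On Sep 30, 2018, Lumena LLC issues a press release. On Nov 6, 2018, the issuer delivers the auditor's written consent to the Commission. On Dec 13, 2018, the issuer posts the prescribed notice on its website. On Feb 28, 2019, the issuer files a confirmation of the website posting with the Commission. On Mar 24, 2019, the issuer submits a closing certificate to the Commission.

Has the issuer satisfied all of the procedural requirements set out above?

No

Step 1: 43 days after Aug 20, 2018 (when the transaction closes) is Oct 2, 2018; done Sep 22, 2018 — timely.
Step 2: the earliest permitted date is 30 days after Aug 20, 2018 (when the transaction closes), i.e. Sep 19, 2018; done Sep 24, 2018 — permitted.
Step 3: 10 days after Sep 24, 2018 (when the investor circular is published) is Oct 4, 2018; Sep 26, 2018 is within that limit.
Step 4: 60 days after Oct 1, 2018 (end of the 5-day review period, which began when the supplementary schedule is filed on Sep 26, 2018) is Nov 30, 2018; done Nov 6, 2018 — timely.
Step 5: the window is 15–47 days after Nov 27, 2018 (end of the 21-day waiting period, which began when the auditor's consent is delivered on Nov 6, 2018), so Dec 12, 2018 through Jan 13, 2019; Dec 13, 2018 falls inside that range.
Step 6: 186 days after Aug 20, 2018 (when the transaction closes) is Feb 22, 2019; Feb 28, 2019 misses that deadline by 6 days.
No need to go further; step 6 was not satisfied.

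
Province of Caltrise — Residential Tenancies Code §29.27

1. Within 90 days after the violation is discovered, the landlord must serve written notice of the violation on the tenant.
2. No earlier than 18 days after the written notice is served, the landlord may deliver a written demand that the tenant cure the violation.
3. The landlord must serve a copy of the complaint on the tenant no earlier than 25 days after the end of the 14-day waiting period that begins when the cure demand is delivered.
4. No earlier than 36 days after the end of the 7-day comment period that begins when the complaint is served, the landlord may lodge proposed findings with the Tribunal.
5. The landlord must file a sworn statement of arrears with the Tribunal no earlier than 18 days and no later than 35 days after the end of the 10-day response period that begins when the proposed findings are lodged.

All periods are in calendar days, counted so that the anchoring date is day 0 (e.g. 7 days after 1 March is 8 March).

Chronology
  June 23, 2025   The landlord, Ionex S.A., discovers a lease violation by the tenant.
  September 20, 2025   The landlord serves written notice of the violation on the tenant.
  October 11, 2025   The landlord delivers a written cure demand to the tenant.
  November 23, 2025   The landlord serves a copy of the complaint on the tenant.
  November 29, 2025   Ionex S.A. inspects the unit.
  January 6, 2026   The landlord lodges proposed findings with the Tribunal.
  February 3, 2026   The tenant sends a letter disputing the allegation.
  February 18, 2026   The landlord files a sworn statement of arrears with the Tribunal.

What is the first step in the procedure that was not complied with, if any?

None — every step was satisfied

(1) due by June 23, 2025 + 90 days = September 21, 2025; September 20, 2025 is within that limit.
(2) permitted from September 20, 2025 + 18 days = October 8, 2025 onward; October 11, 2025 is on or after that date.
(3) permitted from October 25, 2025 + 25 days = November 19, 2025 onward; done November 23, 2025 — permitted.
(4) permitted from November 30, 2025 + 36 days = January 5, 2026 onward; January 6, 2026 is on or after that date.
(5) the permitted window runs from January 16, 2026 + 18 = February 3, 2026 to January 16, 2026 + 35 = February 20, 2026; February 18, 2026 falls inside that range.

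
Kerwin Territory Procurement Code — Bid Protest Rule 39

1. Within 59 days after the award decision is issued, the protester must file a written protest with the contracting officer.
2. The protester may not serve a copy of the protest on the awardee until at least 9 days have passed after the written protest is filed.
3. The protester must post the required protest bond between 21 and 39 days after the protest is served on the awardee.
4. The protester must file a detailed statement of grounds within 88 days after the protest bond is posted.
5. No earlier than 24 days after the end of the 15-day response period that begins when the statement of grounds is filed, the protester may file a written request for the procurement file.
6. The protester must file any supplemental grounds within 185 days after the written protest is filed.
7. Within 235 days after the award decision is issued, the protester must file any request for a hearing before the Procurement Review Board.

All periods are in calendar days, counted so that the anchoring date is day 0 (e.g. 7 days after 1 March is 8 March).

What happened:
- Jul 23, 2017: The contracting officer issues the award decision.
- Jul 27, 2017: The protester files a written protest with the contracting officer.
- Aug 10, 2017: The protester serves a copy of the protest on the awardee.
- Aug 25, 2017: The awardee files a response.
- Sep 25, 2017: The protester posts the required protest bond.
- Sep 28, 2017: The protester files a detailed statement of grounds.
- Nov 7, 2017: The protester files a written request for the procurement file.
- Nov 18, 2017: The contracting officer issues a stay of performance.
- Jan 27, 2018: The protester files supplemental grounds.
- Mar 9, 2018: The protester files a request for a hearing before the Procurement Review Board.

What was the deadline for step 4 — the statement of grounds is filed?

Dec 22, 2017

Step 4 runs from Sep 25, 2017, when the protest bond is posted. 88 days after Sep 25, 2017 is Dec 22, 2017.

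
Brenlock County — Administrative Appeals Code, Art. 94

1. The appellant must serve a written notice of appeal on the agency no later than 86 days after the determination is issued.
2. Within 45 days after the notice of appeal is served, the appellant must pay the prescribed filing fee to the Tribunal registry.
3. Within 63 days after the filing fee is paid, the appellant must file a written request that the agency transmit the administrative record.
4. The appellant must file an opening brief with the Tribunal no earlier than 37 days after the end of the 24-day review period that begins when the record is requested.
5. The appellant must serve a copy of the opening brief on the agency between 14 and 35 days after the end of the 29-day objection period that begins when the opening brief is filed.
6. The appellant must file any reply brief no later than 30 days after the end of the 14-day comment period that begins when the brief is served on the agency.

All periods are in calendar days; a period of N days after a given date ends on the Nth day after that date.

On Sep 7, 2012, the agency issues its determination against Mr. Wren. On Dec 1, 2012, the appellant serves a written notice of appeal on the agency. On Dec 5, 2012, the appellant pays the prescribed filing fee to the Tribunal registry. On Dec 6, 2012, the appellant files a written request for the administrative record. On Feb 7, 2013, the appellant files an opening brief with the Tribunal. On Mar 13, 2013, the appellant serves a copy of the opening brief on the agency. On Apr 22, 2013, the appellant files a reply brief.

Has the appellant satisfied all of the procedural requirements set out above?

No

Step 1: 86 days after Sep 7, 2012 (when the determination is issued) is Dec 2, 2012; done Dec 1, 2012 — timely.
Step 2: 45 days after Dec 1, 2012 (when the notice of appeal is served) is Jan 15, 2013; Dec 5, 2012 is within that limit.
Step 3: 63 days after Dec 5, 2012 (when the filing fee is paid) is Feb 6, 2013; Dec 6, 2012 is within that limit.
Step 4: the earliest permitted date is 37 days after Dec 30, 2012 (end of the 24-day review period, which began when the record is requested on Dec 6, 2012), i.e. Feb 5, 2013; done Feb 7, 2013 — permitted.
Step 5: the window is 14–35 days after Mar 8, 2013 (end of the 29-day objection period, which began when the opening brief is filed on Feb 7, 2013), so Mar 22, 2013 through Apr 12, 2013; done Mar 13, 2013 — 9 days before the window opened.
The analysis stops there.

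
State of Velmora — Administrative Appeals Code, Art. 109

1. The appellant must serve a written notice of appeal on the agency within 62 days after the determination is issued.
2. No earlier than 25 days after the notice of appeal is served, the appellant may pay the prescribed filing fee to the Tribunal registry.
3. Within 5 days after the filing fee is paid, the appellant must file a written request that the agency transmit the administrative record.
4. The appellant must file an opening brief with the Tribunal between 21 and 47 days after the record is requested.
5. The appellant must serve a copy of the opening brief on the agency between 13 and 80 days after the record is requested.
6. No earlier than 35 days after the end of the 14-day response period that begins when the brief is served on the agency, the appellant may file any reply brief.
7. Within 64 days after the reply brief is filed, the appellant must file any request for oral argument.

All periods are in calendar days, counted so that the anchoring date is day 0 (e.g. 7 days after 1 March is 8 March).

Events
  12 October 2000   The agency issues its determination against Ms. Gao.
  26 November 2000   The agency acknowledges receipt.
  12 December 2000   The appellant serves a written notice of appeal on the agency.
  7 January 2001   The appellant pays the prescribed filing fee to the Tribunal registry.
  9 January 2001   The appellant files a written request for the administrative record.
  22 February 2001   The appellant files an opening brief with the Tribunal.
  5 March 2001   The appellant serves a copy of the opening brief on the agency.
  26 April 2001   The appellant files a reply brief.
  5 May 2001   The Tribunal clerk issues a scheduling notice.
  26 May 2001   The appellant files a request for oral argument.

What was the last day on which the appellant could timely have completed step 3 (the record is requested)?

12 January 2001

Step 3 runs from 7 January 2001, when the filing fee is paid. 5 days after 7 January 2001 is 12 January 2001.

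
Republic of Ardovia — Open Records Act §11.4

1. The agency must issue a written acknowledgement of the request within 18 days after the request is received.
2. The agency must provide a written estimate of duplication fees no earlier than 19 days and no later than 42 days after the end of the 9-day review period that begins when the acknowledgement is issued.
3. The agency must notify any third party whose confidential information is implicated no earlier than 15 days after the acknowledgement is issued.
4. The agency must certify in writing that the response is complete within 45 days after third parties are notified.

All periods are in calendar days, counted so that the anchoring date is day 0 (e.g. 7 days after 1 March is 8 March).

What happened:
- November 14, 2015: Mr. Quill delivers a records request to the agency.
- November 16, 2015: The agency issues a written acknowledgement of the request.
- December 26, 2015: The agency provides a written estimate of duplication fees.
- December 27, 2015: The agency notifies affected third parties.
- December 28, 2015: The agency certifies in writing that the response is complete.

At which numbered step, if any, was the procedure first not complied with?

Step 1: 18 days after November 14, 2015 (when the request is received) is December 2, 2015; done November 16, 2015 — timely.
Step 2: the window is 19–42 days after November 25, 2015 (end of the 9-day review period, which began when the acknowledgement is issued on November 16, 2015), so December 14, 2015 through January 6, 2016; done December 26, 2015, which is between those dates.
Step 3: the earliest permitted date is 15 days after November 16, 2015 (when the acknowledgement is issued), i.e. December 1, 2015; December 27, 2015 is on or after that date.
Step 4: 45 days after December 27, 2015 (when third parties are notified) is February 10, 2016; completed December 28, 2015, before the deadline.

None — every step was satisfied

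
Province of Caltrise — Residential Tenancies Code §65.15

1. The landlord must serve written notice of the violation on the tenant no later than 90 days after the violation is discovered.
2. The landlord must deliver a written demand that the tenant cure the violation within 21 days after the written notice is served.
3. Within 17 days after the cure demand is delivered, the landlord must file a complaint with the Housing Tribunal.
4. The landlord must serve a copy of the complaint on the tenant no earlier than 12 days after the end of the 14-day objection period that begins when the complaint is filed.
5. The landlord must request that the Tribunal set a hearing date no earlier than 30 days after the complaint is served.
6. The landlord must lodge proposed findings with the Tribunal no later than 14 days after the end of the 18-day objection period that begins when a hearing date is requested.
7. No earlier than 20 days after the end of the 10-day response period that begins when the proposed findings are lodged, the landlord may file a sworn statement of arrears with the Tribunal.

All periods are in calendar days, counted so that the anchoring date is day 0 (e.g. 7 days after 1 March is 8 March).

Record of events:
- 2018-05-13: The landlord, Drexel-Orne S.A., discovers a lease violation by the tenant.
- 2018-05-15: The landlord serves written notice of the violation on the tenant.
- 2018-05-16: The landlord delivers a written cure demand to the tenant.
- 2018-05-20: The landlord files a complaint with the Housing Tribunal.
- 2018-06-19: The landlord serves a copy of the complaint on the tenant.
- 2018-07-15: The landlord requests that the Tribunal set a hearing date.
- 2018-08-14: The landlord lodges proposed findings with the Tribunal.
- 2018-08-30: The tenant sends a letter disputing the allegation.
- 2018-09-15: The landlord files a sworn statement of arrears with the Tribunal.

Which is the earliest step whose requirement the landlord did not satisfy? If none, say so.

Step 5

Step 1 — counting 90 days from 2018-05-13 (when the violation is discovered) gives a deadline of 2018-08-11; 2018-05-15 is within that limit.
Step 2 — counting 21 days from 2018-05-15 (when the written notice is served) gives a deadline of 2018-06-05; completed 2018-05-16, before the deadline.
Step 3 — counting 17 days from 2018-05-16 (when the cure demand is delivered) gives a deadline of 2018-06-02; 2018-05-20 is within that limit.
Step 4 — must wait 12 days from 2018-06-03 (end of the 14-day objection period, which began when the complaint is filed on 2018-05-20), so not before 2018-06-15; 2018-06-19 is on or after that date.
Step 5 — must wait 30 days from 2018-06-19 (when the complaint is served), so not before 2018-07-19; acted on 2018-07-15, 4 days prematurely.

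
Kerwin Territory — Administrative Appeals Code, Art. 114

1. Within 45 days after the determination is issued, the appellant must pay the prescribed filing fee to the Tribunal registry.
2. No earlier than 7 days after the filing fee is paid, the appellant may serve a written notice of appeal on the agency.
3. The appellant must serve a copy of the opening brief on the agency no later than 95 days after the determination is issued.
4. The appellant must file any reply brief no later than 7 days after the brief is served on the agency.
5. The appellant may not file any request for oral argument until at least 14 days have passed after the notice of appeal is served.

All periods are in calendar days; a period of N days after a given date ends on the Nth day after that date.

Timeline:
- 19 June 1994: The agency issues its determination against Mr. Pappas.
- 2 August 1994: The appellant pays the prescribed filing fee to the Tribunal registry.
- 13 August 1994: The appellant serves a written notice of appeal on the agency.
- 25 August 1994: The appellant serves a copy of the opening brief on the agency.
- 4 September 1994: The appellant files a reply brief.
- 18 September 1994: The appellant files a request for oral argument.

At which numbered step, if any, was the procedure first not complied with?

Step 1 — counting 45 days from 19 June 1994 (when the determination is issued) gives a deadline of 3 August 1994; done 2 August 1994 — timely.
Step 2 — must wait 7 days from 2 August 1994 (when the filing fee is paid), so not before 9 August 1994; done 13 August 1994 — permitted.
Step 3 — counting 95 days from 19 June 1994 (when the determination is issued) gives a deadline of 22 September 1994; completed 25 August 1994, before the deadline.
Step 4 — counting 7 days from 25 August 1994 (when the brief is served on the agency) gives a deadline of 1 September 1994; done 4 September 1994 — 3 days late.
The procedure was therefore not followed at step 4.

Step 4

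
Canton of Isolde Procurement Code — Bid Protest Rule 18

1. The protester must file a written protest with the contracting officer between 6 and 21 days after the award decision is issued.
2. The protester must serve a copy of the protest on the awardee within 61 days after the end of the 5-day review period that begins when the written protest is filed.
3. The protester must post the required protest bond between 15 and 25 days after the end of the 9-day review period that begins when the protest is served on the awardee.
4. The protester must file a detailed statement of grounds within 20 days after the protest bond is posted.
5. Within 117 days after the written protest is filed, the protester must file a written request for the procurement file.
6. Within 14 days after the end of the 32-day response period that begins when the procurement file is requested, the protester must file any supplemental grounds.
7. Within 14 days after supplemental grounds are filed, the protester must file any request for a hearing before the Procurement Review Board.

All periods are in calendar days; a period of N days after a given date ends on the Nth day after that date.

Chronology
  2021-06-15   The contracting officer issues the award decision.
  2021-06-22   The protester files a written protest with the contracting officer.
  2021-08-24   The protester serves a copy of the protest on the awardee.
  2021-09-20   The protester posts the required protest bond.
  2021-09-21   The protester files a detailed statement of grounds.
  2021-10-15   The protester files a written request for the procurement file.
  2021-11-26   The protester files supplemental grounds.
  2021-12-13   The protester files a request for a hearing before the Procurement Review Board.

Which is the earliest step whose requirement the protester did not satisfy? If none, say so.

Step 1: the window is 6–21 days after 2021-06-15 (when the award decision is issued), so 2021-06-21 through 2021-07-06; done 2021-06-22, which is between those dates.
Step 2: 61 days after 2021-06-27 (end of the 5-day review period, which began when the written protest is filed on 2021-06-22) is 2021-08-27; completed 2021-08-24, before the deadline.
Step 3: the window is 15–25 days after 2021-09-02 (end of the 9-day review period, which began when the protest is served on the awardee on 2021-08-24), so 2021-09-17 through 2021-09-27; done 2021-09-20 — within the window.
Step 4: 20 days after 2021-09-20 (when the protest bond is posted) is 2021-10-10; done 2021-09-21 — timely.
Step 5: 117 days after 2021-06-22 (when the written protest is filed) is 2021-10-17; done 2021-10-15 — timely.
Step 6: 14 days after 2021-11-16 (end of the 32-day response period, which began when the procurement file is requested on 2021-10-15) is 2021-11-30; completed 2021-11-26, before the deadline.
Step 7: 14 days after 2021-11-26 (when supplemental grounds are filed) is 2021-12-10; done 2021-12-13 — 3 days late.
No need to go further; step 7 was not satisfied.

Step 7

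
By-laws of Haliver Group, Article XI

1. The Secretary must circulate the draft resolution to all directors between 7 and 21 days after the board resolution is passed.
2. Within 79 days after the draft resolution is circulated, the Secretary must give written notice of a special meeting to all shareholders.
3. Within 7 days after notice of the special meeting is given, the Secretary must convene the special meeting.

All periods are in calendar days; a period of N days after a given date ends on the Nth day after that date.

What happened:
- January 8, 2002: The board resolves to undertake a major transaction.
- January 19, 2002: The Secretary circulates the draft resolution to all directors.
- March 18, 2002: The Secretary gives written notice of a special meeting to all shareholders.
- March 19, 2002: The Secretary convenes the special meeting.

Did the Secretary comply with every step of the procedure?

Step 1 — 7 and 21 days from January 8, 2002 (when the board resolution is passed) are January 15, 2002 and January 29, 2002 respectively; done January 19, 2002 — within the window.
Step 2 — counting 79 days from January 19, 2002 (when the draft resolution is circulated) gives a deadline of April 8, 2002; done March 18, 2002 — timely.
Step 3 — counting 7 days from March 18, 2002 (when notice of the special meeting is given) gives a deadline of March 25, 2002; done March 19, 2002 — timely.

Yes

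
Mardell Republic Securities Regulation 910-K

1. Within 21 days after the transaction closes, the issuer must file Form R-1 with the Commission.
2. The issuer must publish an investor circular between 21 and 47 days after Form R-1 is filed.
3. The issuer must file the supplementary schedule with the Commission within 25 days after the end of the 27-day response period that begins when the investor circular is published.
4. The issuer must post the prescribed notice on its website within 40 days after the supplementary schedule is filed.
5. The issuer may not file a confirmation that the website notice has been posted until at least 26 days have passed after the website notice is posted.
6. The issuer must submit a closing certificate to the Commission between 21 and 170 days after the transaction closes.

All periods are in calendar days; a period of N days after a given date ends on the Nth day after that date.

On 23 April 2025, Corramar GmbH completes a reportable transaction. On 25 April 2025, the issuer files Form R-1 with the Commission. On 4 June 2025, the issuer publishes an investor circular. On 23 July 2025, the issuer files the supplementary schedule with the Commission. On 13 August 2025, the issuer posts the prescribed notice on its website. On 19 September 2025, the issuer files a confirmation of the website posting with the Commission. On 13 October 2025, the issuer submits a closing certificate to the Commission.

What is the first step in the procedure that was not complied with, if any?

Step 6

Step 1: 21 days after 23 April 2025 (when the transaction closes) is 14 May 2025; completed 25 April 2025, before the deadline.
Step 2: the window is 21–47 days after 25 April 2025 (when Form R-1 is filed), so 16 May 2025 through 11 June 2025; done 4 June 2025, which is between those dates.
Step 3: 25 days after 1 July 2025 (end of the 27-day response period, which began when the investor circular is published on 4 June 2025) is 26 July 2025; completed 23 July 2025, before the deadline.
Step 4: 40 days after 23 July 2025 (when the supplementary schedule is filed) is 1 September 2025; done 13 August 2025 — timely.
Step 5: the earliest permitted date is 26 days after 13 August 2025 (when the website notice is posted), i.e. 8 September 2025; 19 September 2025 is on or after that date.
Step 6: the window is 21–170 days after 23 April 2025 (when the transaction closes), so 14 May 2025 through 10 October 2025; done 13 October 2025 — 3 days after the window closed.
The analysis stops there.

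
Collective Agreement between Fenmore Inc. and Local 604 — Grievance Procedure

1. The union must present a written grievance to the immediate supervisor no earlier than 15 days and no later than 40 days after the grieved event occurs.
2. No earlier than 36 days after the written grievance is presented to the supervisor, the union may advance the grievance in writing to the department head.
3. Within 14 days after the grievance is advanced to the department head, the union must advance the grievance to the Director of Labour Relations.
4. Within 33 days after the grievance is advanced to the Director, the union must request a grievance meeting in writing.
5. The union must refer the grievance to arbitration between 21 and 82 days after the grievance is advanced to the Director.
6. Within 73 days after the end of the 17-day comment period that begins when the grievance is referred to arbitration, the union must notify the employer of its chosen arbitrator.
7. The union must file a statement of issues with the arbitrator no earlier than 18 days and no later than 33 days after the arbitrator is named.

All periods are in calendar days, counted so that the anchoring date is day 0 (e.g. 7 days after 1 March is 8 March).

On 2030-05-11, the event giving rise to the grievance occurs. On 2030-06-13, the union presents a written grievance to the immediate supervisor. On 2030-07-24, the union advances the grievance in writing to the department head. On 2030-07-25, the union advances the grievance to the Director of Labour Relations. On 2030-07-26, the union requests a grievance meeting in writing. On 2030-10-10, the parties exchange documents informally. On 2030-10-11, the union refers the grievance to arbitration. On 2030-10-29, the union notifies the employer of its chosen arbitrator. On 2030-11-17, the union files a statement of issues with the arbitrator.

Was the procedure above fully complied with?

Yes

Step 1: the window is 15–40 days after 2030-05-11 (when the grieved event occurs), so 2030-05-26 through 2030-06-20; 2030-06-13 falls inside that range.
Step 2: the earliest permitted date is 36 days after 2030-06-13 (when the written grievance is presented to the supervisor), i.e. 2030-07-19; done 2030-07-24, after the minimum wait.
Step 3: 14 days after 2030-07-24 (when the grievance is advanced to the department head) is 2030-08-07; done 2030-07-25 — timely.
Step 4: 33 days after 2030-07-25 (when the grievance is advanced to the Director) is 2030-08-27; 2030-07-26 is within that limit.
Step 5: the window is 21–82 days after 2030-07-25 (when the grievance is advanced to the Director), so 2030-08-15 through 2030-10-15; 2030-10-11 falls inside that range.
Step 6: 73 days after 2030-10-28 (end of the 17-day comment period, which began when the grievance is referred to arbitration on 2030-10-11) is 2031-01-09; 2030-10-29 is within that limit.
Step 7: the window is 18–33 days after 2030-10-29 (when the arbitrator is named), so 2030-11-16 through 2030-12-01; done 2030-11-17, which is between those dates.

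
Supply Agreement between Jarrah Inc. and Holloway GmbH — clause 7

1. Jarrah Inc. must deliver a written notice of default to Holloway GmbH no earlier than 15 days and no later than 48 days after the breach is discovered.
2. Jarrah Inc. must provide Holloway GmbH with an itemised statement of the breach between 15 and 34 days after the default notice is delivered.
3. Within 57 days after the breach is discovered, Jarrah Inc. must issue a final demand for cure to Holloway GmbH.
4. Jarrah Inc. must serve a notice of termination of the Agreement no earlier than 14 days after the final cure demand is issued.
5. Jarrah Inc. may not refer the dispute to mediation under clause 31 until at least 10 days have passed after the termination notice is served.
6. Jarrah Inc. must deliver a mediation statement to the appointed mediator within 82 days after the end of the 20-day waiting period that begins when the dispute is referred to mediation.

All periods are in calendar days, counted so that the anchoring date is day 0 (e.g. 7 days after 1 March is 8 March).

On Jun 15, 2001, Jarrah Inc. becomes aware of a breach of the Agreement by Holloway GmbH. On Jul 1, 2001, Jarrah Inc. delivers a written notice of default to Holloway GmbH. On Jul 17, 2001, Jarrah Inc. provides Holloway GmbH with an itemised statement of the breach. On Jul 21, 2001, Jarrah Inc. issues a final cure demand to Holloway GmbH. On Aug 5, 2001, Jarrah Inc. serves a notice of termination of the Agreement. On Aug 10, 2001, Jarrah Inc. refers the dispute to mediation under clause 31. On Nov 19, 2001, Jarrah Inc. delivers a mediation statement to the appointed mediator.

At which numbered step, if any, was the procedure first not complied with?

Step 1: the window is 15–48 days after Jun 15, 2001 (when the breach is discovered), so Jun 30, 2001 through Aug 2, 2001; done Jul 1, 2001, which is between those dates.
Step 2: the window is 15–34 days after Jul 1, 2001 (when the default notice is delivered), so Jul 16, 2001 through Aug 4, 2001; Jul 17, 2001 falls inside that range.
Step 3: 57 days after Jun 15, 2001 (when the breach is discovered) is Aug 11, 2001; Jul 21, 2001 is within that limit.
Step 4: the earliest permitted date is 14 days after Jul 21, 2001 (when the final cure demand is issued), i.e. Aug 4, 2001; Aug 5, 2001 is on or after that date.
Step 5: the earliest permitted date is 10 days after Aug 5, 2001 (when the termination notice is served), i.e. Aug 15, 2001; done Aug 10, 2001 — 5 days too early.

Step 5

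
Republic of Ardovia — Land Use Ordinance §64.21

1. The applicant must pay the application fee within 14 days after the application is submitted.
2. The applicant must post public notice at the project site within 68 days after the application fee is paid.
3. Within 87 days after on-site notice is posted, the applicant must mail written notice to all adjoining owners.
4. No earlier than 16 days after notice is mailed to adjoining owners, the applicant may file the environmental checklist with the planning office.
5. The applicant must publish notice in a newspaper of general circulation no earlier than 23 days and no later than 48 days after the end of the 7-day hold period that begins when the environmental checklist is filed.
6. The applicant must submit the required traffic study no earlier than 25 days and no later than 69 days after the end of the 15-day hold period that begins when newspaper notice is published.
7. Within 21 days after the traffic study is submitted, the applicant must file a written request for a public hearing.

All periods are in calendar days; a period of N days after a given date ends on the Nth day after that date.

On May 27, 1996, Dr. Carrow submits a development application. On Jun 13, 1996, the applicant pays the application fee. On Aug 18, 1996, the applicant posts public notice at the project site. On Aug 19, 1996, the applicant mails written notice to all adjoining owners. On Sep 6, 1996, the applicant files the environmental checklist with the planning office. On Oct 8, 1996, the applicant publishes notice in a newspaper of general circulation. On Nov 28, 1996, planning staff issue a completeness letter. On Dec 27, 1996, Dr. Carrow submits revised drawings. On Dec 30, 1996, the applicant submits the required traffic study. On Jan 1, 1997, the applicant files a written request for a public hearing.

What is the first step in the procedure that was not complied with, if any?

Step 1 — counting 14 days from May 27, 1996 (when the application is submitted) gives a deadline of Jun 10, 1996; Jun 13, 1996 misses that deadline by 3 days.
The analysis stops there.

Step 1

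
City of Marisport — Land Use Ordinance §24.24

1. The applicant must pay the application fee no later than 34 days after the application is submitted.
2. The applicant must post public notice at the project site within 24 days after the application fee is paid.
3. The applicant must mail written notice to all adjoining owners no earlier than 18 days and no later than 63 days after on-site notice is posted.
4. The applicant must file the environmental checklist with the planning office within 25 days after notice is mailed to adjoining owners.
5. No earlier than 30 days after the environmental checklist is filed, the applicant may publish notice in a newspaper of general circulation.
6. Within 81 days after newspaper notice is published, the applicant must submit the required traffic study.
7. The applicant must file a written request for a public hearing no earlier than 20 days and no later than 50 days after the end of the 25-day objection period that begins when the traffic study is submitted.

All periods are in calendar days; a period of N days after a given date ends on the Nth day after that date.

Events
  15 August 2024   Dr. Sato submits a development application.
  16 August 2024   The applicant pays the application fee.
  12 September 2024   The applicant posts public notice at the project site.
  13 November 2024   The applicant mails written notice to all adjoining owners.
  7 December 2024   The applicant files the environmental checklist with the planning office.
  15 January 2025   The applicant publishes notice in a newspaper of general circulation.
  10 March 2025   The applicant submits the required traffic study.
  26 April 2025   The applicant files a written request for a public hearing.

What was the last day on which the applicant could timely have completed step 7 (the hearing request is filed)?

24 May 2025

The traffic study is submitted on 10 March 2025; the 25-day objection period therefore ends 4 April 2025, and step 7 runs from that date. The window is 20–50 days after 4 April 2025; it closes on 24 May 2025.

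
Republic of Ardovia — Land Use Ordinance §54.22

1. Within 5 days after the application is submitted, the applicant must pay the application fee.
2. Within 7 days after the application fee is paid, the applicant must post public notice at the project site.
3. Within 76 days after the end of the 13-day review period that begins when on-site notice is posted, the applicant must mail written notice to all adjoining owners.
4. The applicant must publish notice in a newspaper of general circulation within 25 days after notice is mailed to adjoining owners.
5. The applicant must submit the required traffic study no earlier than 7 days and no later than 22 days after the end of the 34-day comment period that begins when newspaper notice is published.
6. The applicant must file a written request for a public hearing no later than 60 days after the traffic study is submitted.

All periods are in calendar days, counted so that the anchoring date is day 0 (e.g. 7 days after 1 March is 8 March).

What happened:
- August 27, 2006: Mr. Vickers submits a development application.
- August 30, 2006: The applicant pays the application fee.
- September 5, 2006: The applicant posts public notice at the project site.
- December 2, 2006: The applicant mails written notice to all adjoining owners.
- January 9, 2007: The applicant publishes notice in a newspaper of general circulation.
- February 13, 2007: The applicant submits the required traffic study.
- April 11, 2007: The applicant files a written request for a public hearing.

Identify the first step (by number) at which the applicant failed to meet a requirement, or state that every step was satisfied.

Step 4

(1) due by August 27, 2006 + 5 days = September 1, 2006; August 30, 2006 is within that limit.
(2) due by August 30, 2006 + 7 days = September 6, 2006; done September 5, 2006 — timely.
(3) due by September 18, 2006 + 76 days = December 3, 2006; December 2, 2006 is within that limit.
(4) due by December 2, 2006 + 25 days = December 27, 2006; done January 9, 2007 — 13 days late.
The procedure was therefore not followed at step 4.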